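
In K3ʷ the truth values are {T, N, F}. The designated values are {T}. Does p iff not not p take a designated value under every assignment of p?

Countermodel: p=N gives N, which is not designated.

No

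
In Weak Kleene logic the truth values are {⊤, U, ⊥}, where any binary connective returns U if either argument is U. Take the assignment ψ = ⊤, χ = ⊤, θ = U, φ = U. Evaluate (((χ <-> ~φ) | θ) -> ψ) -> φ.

U

~φ = ~U = U
χ <-> ~φ = ⊤ <-> U = U
(χ <-> ~φ) | θ = U | U = U
((χ <-> ~φ) | θ) -> ψ = U -> ⊤ = U  [any arg is the third value ⇒ result is the third value]
(((χ <-> ~φ) | θ) -> ψ) -> φ = U -> U = U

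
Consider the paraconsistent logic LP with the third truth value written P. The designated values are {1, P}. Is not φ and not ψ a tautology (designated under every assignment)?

No

Countermodel: φ=1, ψ=1 gives 0, which is not designated.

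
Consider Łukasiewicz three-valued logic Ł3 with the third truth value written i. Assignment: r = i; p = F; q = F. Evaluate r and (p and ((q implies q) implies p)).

q implies q = F implies F = T
(q implies q) implies p = T implies F = F
p and ((q implies q) implies p) = F and F = F
r and (p and ((q implies q) implies p)) = i and F = F

F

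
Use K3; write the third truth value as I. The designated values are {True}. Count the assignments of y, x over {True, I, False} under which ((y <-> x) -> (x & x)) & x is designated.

Designated under: (y=True, x=True); (y=I, x=True); (y=False, x=True).

3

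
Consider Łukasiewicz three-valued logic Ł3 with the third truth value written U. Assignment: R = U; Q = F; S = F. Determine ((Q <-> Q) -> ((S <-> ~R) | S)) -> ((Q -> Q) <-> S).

Q <-> Q = F <-> F = T
~R = ~U = U
S <-> ~R = F <-> U = U  [1 − |0−½|]
(S <-> ~R) | S = U | F = U
(Q <-> Q) -> ((S <-> ~R) | S) = T -> U = U
Q -> Q = F -> F = T
(Q -> Q) <-> S = T <-> F = F
((Q <-> Q) -> ((S <-> ~R) | S)) -> ((Q -> Q) <-> S) = U -> F = U

U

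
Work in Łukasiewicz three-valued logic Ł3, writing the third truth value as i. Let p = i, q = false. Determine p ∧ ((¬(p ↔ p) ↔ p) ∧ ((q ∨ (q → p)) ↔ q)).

p ↔ p = i ↔ i = true  [1 − |½−½|]
¬(p ↔ p) = ¬true = false
¬(p ↔ p) ↔ p = false ↔ i = i
q → p = false → i = true
q ∨ (q → p) = false ∨ true = true
(q ∨ (q → p)) ↔ q = true ↔ false = false
(¬(p ↔ p) ↔ p) ∧ ((q ∨ (q → p)) ↔ q) = i ∧ false = false
p ∧ ((¬(p ↔ p) ↔ p) ∧ ((q ∨ (q → p)) ↔ q)) = i ∧ false = false

false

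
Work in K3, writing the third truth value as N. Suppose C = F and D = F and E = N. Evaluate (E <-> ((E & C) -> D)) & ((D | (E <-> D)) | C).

E & C = N & F = F
(E & C) -> D = F -> F = T
E <-> ((E & C) -> D) = N <-> T = N
E <-> D = N <-> F = N
D | (E <-> D) = F | N = N
(D | (E <-> D)) | C = N | F = N
(E <-> ((E & C) -> D)) & ((D | (E <-> D)) | C) = N & N = N

N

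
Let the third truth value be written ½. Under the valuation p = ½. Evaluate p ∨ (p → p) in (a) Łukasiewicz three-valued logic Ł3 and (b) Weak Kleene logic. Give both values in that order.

true; ½

In Łukasiewicz three-valued logic Ł3: p → p = ½ → ½ = true  [min(1, 1−½+½)]
p ∨ (p → p) = ½ ∨ true = true
In Weak Kleene logic: p → p = ½ → ½ = ½
p ∨ (p → p) = ½ ∨ ½ = ½
They differ because Łukasiewicz three-valued logic Ł3 and Weak Kleene logic treat ½ differently under the binary connectives.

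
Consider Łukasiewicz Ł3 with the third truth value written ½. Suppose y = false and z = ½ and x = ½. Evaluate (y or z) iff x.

y or z = false or ½ = ½
(y or z) iff x = ½ iff ½ = true  [1 − |½−½|]

true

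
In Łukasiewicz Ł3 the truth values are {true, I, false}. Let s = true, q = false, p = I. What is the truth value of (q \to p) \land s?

q \to p = false \to I = true  [min(1, 1−0+½)]
(q \to p) \land s = true \land true = true

true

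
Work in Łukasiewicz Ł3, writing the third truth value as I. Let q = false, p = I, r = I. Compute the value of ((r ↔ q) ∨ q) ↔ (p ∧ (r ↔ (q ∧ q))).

r ↔ q = I ↔ false = I  [1 − |½−0|]
(r ↔ q) ∨ q = I ∨ false = I
q ∧ q = false ∧ false = false
r ↔ (q ∧ q) = I ↔ false = I
p ∧ (r ↔ (q ∧ q)) = I ∧ I = I
((r ↔ q) ∨ q) ↔ (p ∧ (r ↔ (q ∧ q))) = I ↔ I = true

true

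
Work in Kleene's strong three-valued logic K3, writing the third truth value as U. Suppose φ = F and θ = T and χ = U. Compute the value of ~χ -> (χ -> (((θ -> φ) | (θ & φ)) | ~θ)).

~χ = ~U = U
θ -> φ = T -> F = F
θ & φ = T & F = F
(θ -> φ) | (θ & φ) = F | F = F
~θ = ~T = F
((θ -> φ) | (θ & φ)) | ~θ = F | F = F
χ -> (((θ -> φ) | (θ & φ)) | ~θ) = U -> F = U  [~U | F]
~χ -> (χ -> (((θ -> φ) | (θ & φ)) | ~θ)) = U -> U = U

U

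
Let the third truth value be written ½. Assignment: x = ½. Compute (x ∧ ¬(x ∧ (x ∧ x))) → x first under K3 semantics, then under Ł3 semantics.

½; 1

In K3: x ∧ x = ½ ∧ ½ = ½
x ∧ (x ∧ x) = ½ ∧ ½ = ½
¬(x ∧ (x ∧ x)) = ¬½ = ½
x ∧ ¬(x ∧ (x ∧ x)) = ½ ∧ ½ = ½
(x ∧ ¬(x ∧ (x ∧ x))) → x = ½ → ½ = ½  [¬½ ∨ ½]
In Ł3: x ∧ x = ½ ∧ ½ = ½
x ∧ (x ∧ x) = ½ ∧ ½ = ½
¬(x ∧ (x ∧ x)) = ¬½ = ½
x ∧ ¬(x ∧ (x ∧ x)) = ½ ∧ ½ = ½
(x ∧ ¬(x ∧ (x ∧ x))) → x = ½ → ½ = 1  [min(1, 1−½+½)]
They differ because K3 and Ł3 treat ½ differently under implication.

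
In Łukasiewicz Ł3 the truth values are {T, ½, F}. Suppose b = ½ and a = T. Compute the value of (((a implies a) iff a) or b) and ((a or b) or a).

T

a implies a = T implies T = T
(a implies a) iff a = T iff T = T
((a implies a) iff a) or b = T or ½ = T
a or b = T or ½ = T
(a or b) or a = T or T = T
(((a implies a) iff a) or b) and ((a or b) or a) = T and T = T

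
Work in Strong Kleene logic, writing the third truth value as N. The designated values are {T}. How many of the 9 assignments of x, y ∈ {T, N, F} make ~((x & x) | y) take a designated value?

1

Designated under: (x=F, y=F).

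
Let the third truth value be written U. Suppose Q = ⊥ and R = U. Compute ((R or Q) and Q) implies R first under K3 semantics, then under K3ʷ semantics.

⊤; U

In K3: R or Q = U or ⊥ = U
(R or Q) and Q = U and ⊥ = ⊥
((R or Q) and Q) implies R = ⊥ implies U = ⊤  [not ⊥ or U]
In K3ʷ: R or Q = U or ⊥ = U
(R or Q) and Q = U and ⊥ = U
((R or Q) and Q) implies R = U implies U = U
They differ because K3 and K3ʷ treat U differently under the binary connectives.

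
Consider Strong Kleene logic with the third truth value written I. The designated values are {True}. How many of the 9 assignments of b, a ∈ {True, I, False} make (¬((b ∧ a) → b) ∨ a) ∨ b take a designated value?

Of the 9 assignments, 5 give a value in {True}.

5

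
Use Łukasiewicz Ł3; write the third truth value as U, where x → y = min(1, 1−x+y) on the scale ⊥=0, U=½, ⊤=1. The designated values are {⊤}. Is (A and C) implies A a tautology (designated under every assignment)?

Every assignment of A, C over {⊤, U, ⊥} gives a value in {⊤}.
In particular, with A=U, C=U: (A and C) implies A = ⊤.

Yes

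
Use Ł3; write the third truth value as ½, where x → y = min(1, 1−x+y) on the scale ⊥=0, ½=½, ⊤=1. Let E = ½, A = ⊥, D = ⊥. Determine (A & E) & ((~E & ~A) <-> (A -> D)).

A & E = ⊥ & ½ = ⊥
~E = ~½ = ½
~A = ~⊥ = ⊤
~E & ~A = ½ & ⊤ = ½
A -> D = ⊥ -> ⊥ = ⊤
(~E & ~A) <-> (A -> D) = ½ <-> ⊤ = ½
(A & E) & ((~E & ~A) <-> (A -> D)) = ⊥ & ½ = ⊥

⊥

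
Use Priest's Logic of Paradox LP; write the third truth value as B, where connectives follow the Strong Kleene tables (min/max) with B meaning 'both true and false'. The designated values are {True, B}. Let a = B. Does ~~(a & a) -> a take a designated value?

a & a = B & B = B
~(a & a) = ~B = B
~~(a & a) = ~B = B
~~(a & a) -> a = B -> B = B  [~B | B]
B ∈ {True, B}.

Yes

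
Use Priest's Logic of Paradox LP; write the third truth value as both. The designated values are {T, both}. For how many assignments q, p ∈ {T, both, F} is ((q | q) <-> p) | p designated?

Of the 9 assignments, 8 give a value in {T, both}.

8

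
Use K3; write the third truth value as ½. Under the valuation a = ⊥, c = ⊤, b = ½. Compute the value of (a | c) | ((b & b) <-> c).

⊤

a | c = ⊥ | ⊤ = ⊤
b & b = ½ & ½ = ½
(b & b) <-> c = ½ <-> ⊤ = ½
(a | c) | ((b & b) <-> c) = ⊤ | ½ = ⊤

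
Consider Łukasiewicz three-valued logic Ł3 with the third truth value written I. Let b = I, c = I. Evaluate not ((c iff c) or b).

F

c iff c = I iff I = T  [1 − |½−½|]
(c iff c) or b = T or I = T
not ((c iff c) or b) = not T = F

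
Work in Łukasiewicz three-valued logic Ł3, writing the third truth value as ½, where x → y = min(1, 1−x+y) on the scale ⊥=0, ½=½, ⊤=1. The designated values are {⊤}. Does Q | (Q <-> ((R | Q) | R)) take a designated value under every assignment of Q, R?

No

Countermodel: Q=½, R=⊤ gives ½, which is not designated.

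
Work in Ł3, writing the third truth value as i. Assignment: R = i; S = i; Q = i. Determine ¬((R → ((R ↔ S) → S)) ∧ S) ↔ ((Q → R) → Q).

⊤

R ↔ S = i ↔ i = ⊤  [1 − |½−½|]
(R ↔ S) → S = ⊤ → i = i
R → ((R ↔ S) → S) = i → i = ⊤
(R → ((R ↔ S) → S)) ∧ S = ⊤ ∧ i = i
¬((R → ((R ↔ S) → S)) ∧ S) = ¬i = i
Q → R = i → i = ⊤
(Q → R) → Q = ⊤ → i = i
¬((R → ((R ↔ S) → S)) ∧ S) ↔ ((Q → R) → Q) = i ↔ i = ⊤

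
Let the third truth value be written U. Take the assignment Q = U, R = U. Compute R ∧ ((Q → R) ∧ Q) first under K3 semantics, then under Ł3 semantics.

In K3: Q → R = U → U = U  [¬U ∨ U]
(Q → R) ∧ Q = U ∧ U = U
R ∧ ((Q → R) ∧ Q) = U ∧ U = U
In Ł3: Q → R = U → U = T
(Q → R) ∧ Q = T ∧ U = U
R ∧ ((Q → R) ∧ Q) = U ∧ U = U

U; U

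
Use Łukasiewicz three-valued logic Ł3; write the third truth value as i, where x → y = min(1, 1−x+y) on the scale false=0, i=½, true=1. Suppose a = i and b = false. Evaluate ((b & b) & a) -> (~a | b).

true

b & b = false & false = false
(b & b) & a = false & i = false
~a = ~i = i
~a | b = i | false = i
((b & b) & a) -> (~a | b) = false -> i = true  [min(1, 1−0+½)]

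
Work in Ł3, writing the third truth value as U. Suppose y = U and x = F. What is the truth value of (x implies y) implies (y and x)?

x implies y = F implies U = T  [min(1, 1−0+½)]
y and x = U and F = F
(x implies y) implies (y and x) = T implies F = F

F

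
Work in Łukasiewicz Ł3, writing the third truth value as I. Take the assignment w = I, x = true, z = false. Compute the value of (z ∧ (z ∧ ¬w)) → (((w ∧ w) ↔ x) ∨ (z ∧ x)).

true

¬w = ¬I = I
z ∧ ¬w = false ∧ I = false
z ∧ (z ∧ ¬w) = false ∧ false = false
w ∧ w = I ∧ I = I
(w ∧ w) ↔ x = I ↔ true = I  [1 − |½−1|]
z ∧ x = false ∧ true = false
((w ∧ w) ↔ x) ∨ (z ∧ x) = I ∨ false = I
(z ∧ (z ∧ ¬w)) → (((w ∧ w) ↔ x) ∨ (z ∧ x)) = false → I = true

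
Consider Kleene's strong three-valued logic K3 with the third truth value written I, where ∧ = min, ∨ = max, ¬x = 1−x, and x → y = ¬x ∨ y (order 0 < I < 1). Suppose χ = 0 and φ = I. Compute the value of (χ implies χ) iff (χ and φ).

0

χ implies χ = 0 implies 0 = 1
χ and φ = 0 and I = 0
(χ implies χ) iff (χ and φ) = 1 iff 0 = 0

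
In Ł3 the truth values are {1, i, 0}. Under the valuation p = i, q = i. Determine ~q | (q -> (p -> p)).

~q = ~i = i
p -> p = i -> i = 1  [min(1, 1−½+½)]
q -> (p -> p) = i -> 1 = 1
~q | (q -> (p -> p)) = i | 1 = 1

1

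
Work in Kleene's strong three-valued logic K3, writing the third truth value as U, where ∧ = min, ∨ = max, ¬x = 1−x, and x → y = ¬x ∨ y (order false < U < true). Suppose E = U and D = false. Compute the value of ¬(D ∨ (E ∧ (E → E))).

U

E → E = U → U = U  [¬U ∨ U]
E ∧ (E → E) = U ∧ U = U
D ∨ (E ∧ (E → E)) = false ∨ U = U
¬(D ∨ (E ∧ (E → E))) = ¬U = U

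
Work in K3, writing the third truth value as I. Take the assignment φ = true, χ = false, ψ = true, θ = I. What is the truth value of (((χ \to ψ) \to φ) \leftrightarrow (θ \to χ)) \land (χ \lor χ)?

χ \to ψ = false \to true = true
(χ \to ψ) \to φ = true \to true = true
θ \to χ = I \to false = I  [\lnot I \lor false]
((χ \to ψ) \to φ) \leftrightarrow (θ \to χ) = true \leftrightarrow I = I
χ \lor χ = false \lor false = false
(((χ \to ψ) \to φ) \leftrightarrow (θ \to χ)) \land (χ \lor χ) = I \land false = false

false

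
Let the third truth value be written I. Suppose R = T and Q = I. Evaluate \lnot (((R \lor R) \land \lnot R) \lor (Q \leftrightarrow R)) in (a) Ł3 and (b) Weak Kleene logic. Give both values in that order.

In Ł3: R \lor R = T \lor T = T
\lnot R = \lnot T = F
(R \lor R) \land \lnot R = T \land F = F
Q \leftrightarrow R = I \leftrightarrow T = I
((R \lor R) \land \lnot R) \lor (Q \leftrightarrow R) = F \lor I = I
\lnot (((R \lor R) \land \lnot R) \lor (Q \leftrightarrow R)) = \lnot I = I
In Weak Kleene logic: R \lor R = T \lor T = T
\lnot R = \lnot T = F
(R \lor R) \land \lnot R = T \land F = F
Q \leftrightarrow R = I \leftrightarrow T = I
((R \lor R) \land \lnot R) \lor (Q \leftrightarrow R) = F \lor I = I
\lnot (((R \lor R) \land \lnot R) \lor (Q \leftrightarrow R)) = \lnot I = I

I; I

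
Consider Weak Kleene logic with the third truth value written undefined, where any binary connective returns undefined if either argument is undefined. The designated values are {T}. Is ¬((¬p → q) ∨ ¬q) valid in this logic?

Countermodel: p=T, q=T gives F, which is not designated.

No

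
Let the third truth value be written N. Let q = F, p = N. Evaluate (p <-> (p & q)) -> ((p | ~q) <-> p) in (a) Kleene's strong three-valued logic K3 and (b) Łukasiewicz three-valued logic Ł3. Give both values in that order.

N; T

In Kleene's strong three-valued logic K3: p & q = N & F = F
p <-> (p & q) = N <-> F = N
~q = ~F = T
p | ~q = N | T = T
(p | ~q) <-> p = T <-> N = N
(p <-> (p & q)) -> ((p | ~q) <-> p) = N -> N = N  [~N | N]
In Łukasiewicz three-valued logic Ł3: p & q = N & F = F
p <-> (p & q) = N <-> F = N
~q = ~F = T
p | ~q = N | T = T
(p | ~q) <-> p = T <-> N = N
(p <-> (p & q)) -> ((p | ~q) <-> p) = N -> N = T
They differ because Kleene's strong three-valued logic K3 and Łukasiewicz three-valued logic Ł3 treat N differently under implication.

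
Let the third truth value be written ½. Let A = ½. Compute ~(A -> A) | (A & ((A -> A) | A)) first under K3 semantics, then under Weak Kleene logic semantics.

In K3: A -> A = ½ -> ½ = ½  [~½ | ½]
~(A -> A) = ~½ = ½
A -> A = ½ -> ½ = ½
(A -> A) | A = ½ | ½ = ½
A & ((A -> A) | A) = ½ & ½ = ½
~(A -> A) | (A & ((A -> A) | A)) = ½ | ½ = ½
In Weak Kleene logic: A -> A = ½ -> ½ = ½
~(A -> A) = ~½ = ½
A -> A = ½ -> ½ = ½
(A -> A) | A = ½ | ½ = ½
A & ((A -> A) | A) = ½ & ½ = ½
~(A -> A) | (A & ((A -> A) | A)) = ½ | ½ = ½

½; ½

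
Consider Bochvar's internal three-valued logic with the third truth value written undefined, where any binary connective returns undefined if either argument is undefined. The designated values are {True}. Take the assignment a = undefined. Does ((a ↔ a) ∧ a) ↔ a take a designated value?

a ↔ a = undefined ↔ undefined = undefined
(a ↔ a) ∧ a = undefined ∧ undefined = undefined
((a ↔ a) ∧ a) ↔ a = undefined ↔ undefined = undefined
undefined ∉ {True}.

No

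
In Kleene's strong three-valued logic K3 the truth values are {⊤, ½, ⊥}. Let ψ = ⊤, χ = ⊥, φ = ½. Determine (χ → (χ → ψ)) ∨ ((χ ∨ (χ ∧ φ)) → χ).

χ → ψ = ⊥ → ⊤ = ⊤
χ → (χ → ψ) = ⊥ → ⊤ = ⊤
χ ∧ φ = ⊥ ∧ ½ = ⊥
χ ∨ (χ ∧ φ) = ⊥ ∨ ⊥ = ⊥
(χ ∨ (χ ∧ φ)) → χ = ⊥ → ⊥ = ⊤
(χ → (χ → ψ)) ∨ ((χ ∨ (χ ∧ φ)) → χ) = ⊤ ∨ ⊤ = ⊤

⊤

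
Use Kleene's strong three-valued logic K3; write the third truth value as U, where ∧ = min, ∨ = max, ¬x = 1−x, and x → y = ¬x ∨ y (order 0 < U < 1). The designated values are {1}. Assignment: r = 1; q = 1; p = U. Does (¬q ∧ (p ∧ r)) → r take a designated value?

¬q = ¬1 = 0
p ∧ r = U ∧ 1 = U
¬q ∧ (p ∧ r) = 0 ∧ U = 0
(¬q ∧ (p ∧ r)) → r = 0 → 1 = 1
1 ∈ {1}.

Yes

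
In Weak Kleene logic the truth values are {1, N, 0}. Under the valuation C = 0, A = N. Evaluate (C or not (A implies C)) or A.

A implies C = N implies 0 = N  [any arg is the third value ⇒ result is the third value]
not (A implies C) = not N = N
C or not (A implies C) = 0 or N = N
(C or not (A implies C)) or A = N or N = N

N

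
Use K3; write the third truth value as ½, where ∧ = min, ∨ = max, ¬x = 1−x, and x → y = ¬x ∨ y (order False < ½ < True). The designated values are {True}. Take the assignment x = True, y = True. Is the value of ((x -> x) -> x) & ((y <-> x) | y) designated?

Yes

x -> x = True -> True = True
(x -> x) -> x = True -> True = True
y <-> x = True <-> True = True
(y <-> x) | y = True | True = True
((x -> x) -> x) & ((y <-> x) | y) = True & True = True
True ∈ {True}.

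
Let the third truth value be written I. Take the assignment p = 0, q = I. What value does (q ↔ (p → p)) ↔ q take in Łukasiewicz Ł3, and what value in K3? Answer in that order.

In Łukasiewicz Ł3: p → p = 0 → 0 = 1
q ↔ (p → p) = I ↔ 1 = I
(q ↔ (p → p)) ↔ q = I ↔ I = 1
In K3: p → p = 0 → 0 = 1
q ↔ (p → p) = I ↔ 1 = I
(q ↔ (p → p)) ↔ q = I ↔ I = I
They differ because Łukasiewicz Ł3 and K3 treat I differently under implication.

1; I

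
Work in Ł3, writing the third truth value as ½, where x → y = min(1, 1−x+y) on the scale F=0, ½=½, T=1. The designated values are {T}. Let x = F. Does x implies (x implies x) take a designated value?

Yes

x implies x = F implies F = T
x implies (x implies x) = F implies T = T
T ∈ {T}.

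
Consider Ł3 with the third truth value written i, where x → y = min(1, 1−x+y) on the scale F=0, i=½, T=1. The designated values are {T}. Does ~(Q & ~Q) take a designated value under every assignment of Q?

Countermodel: Q=i gives i, which is not designated.

No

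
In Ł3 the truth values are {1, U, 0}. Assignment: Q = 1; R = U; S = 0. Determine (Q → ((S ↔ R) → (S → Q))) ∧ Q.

1

S ↔ R = 0 ↔ U = U  [1 − |0−½|]
S → Q = 0 → 1 = 1
(S ↔ R) → (S → Q) = U → 1 = 1
Q → ((S ↔ R) → (S → Q)) = 1 → 1 = 1
(Q → ((S ↔ R) → (S → Q))) ∧ Q = 1 ∧ 1 = 1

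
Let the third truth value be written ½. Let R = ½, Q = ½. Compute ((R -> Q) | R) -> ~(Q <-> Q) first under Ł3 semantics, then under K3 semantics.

false; ½

In Ł3: R -> Q = ½ -> ½ = true  [min(1, 1−½+½)]
(R -> Q) | R = true | ½ = true
Q <-> Q = ½ <-> ½ = true
~(Q <-> Q) = ~true = false
((R -> Q) | R) -> ~(Q <-> Q) = true -> false = false
In K3: R -> Q = ½ -> ½ = ½
(R -> Q) | R = ½ | ½ = ½
Q <-> Q = ½ <-> ½ = ½
~(Q <-> Q) = ~½ = ½
((R -> Q) | R) -> ~(Q <-> Q) = ½ -> ½ = ½
They differ because Ł3 and K3 treat ½ differently under implication.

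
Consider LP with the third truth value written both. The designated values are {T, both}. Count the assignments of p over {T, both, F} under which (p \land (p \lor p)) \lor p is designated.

p=T: T ✓
p=both: both ✓
p=F: F ·

2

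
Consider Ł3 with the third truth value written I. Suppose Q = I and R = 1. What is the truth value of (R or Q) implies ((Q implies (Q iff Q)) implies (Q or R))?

R or Q = 1 or I = 1
Q iff Q = I iff I = 1
Q implies (Q iff Q) = I implies 1 = 1
Q or R = I or 1 = 1
(Q implies (Q iff Q)) implies (Q or R) = 1 implies 1 = 1
(R or Q) implies ((Q implies (Q iff Q)) implies (Q or R)) = 1 implies 1 = 1

1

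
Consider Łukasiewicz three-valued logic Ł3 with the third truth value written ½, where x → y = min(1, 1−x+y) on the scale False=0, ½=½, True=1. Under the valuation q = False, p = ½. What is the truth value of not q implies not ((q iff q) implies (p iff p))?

False

not q = not False = True
q iff q = False iff False = True
p iff p = ½ iff ½ = True  [1 − |½−½|]
(q iff q) implies (p iff p) = True implies True = True
not ((q iff q) implies (p iff p)) = not True = False
not q implies not ((q iff q) implies (p iff p)) = True implies False = False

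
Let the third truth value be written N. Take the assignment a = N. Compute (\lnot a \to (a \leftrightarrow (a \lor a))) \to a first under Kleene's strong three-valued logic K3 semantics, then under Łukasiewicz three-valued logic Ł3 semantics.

In Kleene's strong three-valued logic K3: \lnot a = \lnot N = N
a \lor a = N \lor N = N
a \leftrightarrow (a \lor a) = N \leftrightarrow N = N
\lnot a \to (a \leftrightarrow (a \lor a)) = N \to N = N  [\lnot N \lor N]
(\lnot a \to (a \leftrightarrow (a \lor a))) \to a = N \to N = N
In Łukasiewicz three-valued logic Ł3: \lnot a = \lnot N = N
a \lor a = N \lor N = N
a \leftrightarrow (a \lor a) = N \leftrightarrow N = 1  [1 − |½−½|]
\lnot a \to (a \leftrightarrow (a \lor a)) = N \to 1 = 1
(\lnot a \to (a \leftrightarrow (a \lor a))) \to a = 1 \to N = N

N; N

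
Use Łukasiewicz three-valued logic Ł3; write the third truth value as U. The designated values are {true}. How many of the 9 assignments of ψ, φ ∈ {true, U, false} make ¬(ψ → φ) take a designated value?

1

Designated under: (ψ=true, φ=false).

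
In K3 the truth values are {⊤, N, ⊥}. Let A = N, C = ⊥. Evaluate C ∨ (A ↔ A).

A ↔ A = N ↔ N = N
C ∨ (A ↔ A) = ⊥ ∨ N = N

N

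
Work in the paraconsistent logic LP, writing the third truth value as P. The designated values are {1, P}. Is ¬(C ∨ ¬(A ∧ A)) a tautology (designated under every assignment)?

Countermodel: C=1, A=1 gives 0, which is not designated.

No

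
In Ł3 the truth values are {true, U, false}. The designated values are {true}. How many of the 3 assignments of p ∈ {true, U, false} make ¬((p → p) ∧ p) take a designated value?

1

p=true: false ·
p=U: U ·
p=false: true ✓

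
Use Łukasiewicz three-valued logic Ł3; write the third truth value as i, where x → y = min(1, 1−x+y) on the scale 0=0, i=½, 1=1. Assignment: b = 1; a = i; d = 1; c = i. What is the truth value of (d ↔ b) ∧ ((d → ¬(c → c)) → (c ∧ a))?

1

d ↔ b = 1 ↔ 1 = 1
c → c = i → i = 1
¬(c → c) = ¬1 = 0
d → ¬(c → c) = 1 → 0 = 0
c ∧ a = i ∧ i = i
(d → ¬(c → c)) → (c ∧ a) = 0 → i = 1
(d ↔ b) ∧ ((d → ¬(c → c)) → (c ∧ a)) = 1 ∧ 1 = 1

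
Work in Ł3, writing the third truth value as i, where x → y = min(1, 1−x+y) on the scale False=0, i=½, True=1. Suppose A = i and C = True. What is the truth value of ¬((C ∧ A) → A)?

C ∧ A = True ∧ i = i
(C ∧ A) → A = i → i = True
¬((C ∧ A) → A) = ¬True = False

False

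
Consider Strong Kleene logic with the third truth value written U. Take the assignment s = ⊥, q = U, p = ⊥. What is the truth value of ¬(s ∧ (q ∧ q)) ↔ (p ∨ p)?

q ∧ q = U ∧ U = U
s ∧ (q ∧ q) = ⊥ ∧ U = ⊥
¬(s ∧ (q ∧ q)) = ¬⊥ = ⊤
p ∨ p = ⊥ ∨ ⊥ = ⊥
¬(s ∧ (q ∧ q)) ↔ (p ∨ p) = ⊤ ↔ ⊥ = ⊥

⊥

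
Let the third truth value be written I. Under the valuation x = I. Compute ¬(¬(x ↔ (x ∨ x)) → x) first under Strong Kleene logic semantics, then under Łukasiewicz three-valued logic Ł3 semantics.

In Strong Kleene logic: x ∨ x = I ∨ I = I
x ↔ (x ∨ x) = I ↔ I = I
¬(x ↔ (x ∨ x)) = ¬I = I
¬(x ↔ (x ∨ x)) → x = I → I = I
¬(¬(x ↔ (x ∨ x)) → x) = ¬I = I
In Łukasiewicz three-valued logic Ł3: x ∨ x = I ∨ I = I
x ↔ (x ∨ x) = I ↔ I = ⊤  [1 − |½−½|]
¬(x ↔ (x ∨ x)) = ¬⊤ = ⊥
¬(x ↔ (x ∨ x)) → x = ⊥ → I = ⊤
¬(¬(x ↔ (x ∨ x)) → x) = ¬⊤ = ⊥
They differ because Strong Kleene logic and Łukasiewicz three-valued logic Ł3 treat I differently under implication.

I; ⊥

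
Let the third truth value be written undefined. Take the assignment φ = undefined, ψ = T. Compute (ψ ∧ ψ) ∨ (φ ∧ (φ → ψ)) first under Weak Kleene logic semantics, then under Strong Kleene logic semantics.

undefined; T

In Weak Kleene logic: ψ ∧ ψ = T ∧ T = T
φ → ψ = undefined → T = undefined
φ ∧ (φ → ψ) = undefined ∧ undefined = undefined
(ψ ∧ ψ) ∨ (φ ∧ (φ → ψ)) = T ∨ undefined = undefined
In Strong Kleene logic: ψ ∧ ψ = T ∧ T = T
φ → ψ = undefined → T = T  [¬undefined ∨ T]
φ ∧ (φ → ψ) = undefined ∧ T = undefined
(ψ ∧ ψ) ∨ (φ ∧ (φ → ψ)) = T ∨ undefined = T
They differ because Weak Kleene logic and Strong Kleene logic treat undefined differently under the binary connectives.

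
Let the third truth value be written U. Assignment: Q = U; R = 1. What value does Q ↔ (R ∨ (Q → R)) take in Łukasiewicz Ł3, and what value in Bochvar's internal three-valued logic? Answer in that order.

U; U

In Łukasiewicz Ł3: Q → R = U → 1 = 1  [min(1, 1−½+1)]
R ∨ (Q → R) = 1 ∨ 1 = 1
Q ↔ (R ∨ (Q → R)) = U ↔ 1 = U
In Bochvar's internal three-valued logic: Q → R = U → 1 = U  [any arg is the third value ⇒ result is the third value]
R ∨ (Q → R) = 1 ∨ U = U
Q ↔ (R ∨ (Q → R)) = U ↔ U = U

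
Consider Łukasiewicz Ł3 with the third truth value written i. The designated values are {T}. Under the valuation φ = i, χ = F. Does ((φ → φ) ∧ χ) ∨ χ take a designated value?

No

φ → φ = i → i = T  [min(1, 1−½+½)]
(φ → φ) ∧ χ = T ∧ F = F
((φ → φ) ∧ χ) ∨ χ = F ∨ F = F
F ∉ {T}.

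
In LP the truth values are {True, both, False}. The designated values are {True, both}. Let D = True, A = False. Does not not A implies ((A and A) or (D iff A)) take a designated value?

Yes

not A = not False = True
not not A = not True = False
A and A = False and False = False
D iff A = True iff False = False
(A and A) or (D iff A) = False or False = False
not not A implies ((A and A) or (D iff A)) = False implies False = True
True ∈ {True, both}.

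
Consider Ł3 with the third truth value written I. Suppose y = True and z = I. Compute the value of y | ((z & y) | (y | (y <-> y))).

True

z & y = I & True = I
y <-> y = True <-> True = True
y | (y <-> y) = True | True = True
(z & y) | (y | (y <-> y)) = I | True = True
y | ((z & y) | (y | (y <-> y))) = True | True = True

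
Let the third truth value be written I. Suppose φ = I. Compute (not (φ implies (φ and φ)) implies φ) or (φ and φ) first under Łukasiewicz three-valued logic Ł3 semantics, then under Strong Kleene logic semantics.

⊤; I

In Łukasiewicz three-valued logic Ł3: φ and φ = I and I = I
φ implies (φ and φ) = I implies I = ⊤  [min(1, 1−½+½)]
not (φ implies (φ and φ)) = not ⊤ = ⊥
not (φ implies (φ and φ)) implies φ = ⊥ implies I = ⊤
φ and φ = I and I = I
(not (φ implies (φ and φ)) implies φ) or (φ and φ) = ⊤ or I = ⊤
In Strong Kleene logic: φ and φ = I and I = I
φ implies (φ and φ) = I implies I = I
not (φ implies (φ and φ)) = not I = I
not (φ implies (φ and φ)) implies φ = I implies I = I
φ and φ = I and I = I
(not (φ implies (φ and φ)) implies φ) or (φ and φ) = I or I = I
They differ because Łukasiewicz three-valued logic Ł3 and Strong Kleene logic treat I differently under implication.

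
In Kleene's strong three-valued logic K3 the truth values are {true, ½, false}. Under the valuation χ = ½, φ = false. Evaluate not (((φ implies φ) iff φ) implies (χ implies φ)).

φ implies φ = false implies false = true
(φ implies φ) iff φ = true iff false = false
χ implies φ = ½ implies false = ½  [not ½ or false]
((φ implies φ) iff φ) implies (χ implies φ) = false implies ½ = true
not (((φ implies φ) iff φ) implies (χ implies φ)) = not true = false

false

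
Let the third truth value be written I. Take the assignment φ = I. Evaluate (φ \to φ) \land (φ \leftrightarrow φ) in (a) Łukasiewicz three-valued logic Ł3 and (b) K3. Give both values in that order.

true; I

In Łukasiewicz three-valued logic Ł3: φ \to φ = I \to I = true  [min(1, 1−½+½)]
φ \leftrightarrow φ = I \leftrightarrow I = true
(φ \to φ) \land (φ \leftrightarrow φ) = true \land true = true
In K3: φ \to φ = I \to I = I  [\lnot I \lor I]
φ \leftrightarrow φ = I \leftrightarrow I = I
(φ \to φ) \land (φ \leftrightarrow φ) = I \land I = I
They differ because Łukasiewicz three-valued logic Ł3 and K3 treat I differently under implication.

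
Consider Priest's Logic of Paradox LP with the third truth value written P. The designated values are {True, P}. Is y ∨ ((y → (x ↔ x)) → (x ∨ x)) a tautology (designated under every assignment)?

No

Countermodel: y=False, x=False gives False, which is not designated.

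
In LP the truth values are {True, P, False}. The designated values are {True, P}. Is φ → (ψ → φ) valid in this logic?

Every assignment of φ, ψ over {True, P, False} gives a value in {True, P}.
In particular, with φ=P, ψ=P: φ → (ψ → φ) = P.

Yes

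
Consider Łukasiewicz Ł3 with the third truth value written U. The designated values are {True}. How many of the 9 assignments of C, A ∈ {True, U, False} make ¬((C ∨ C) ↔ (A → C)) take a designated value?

Designated under: (C=False, A=False).

1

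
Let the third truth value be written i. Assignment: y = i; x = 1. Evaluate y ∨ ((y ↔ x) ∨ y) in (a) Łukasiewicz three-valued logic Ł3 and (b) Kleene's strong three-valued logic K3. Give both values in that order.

In Łukasiewicz three-valued logic Ł3: y ↔ x = i ↔ 1 = i  [1 − |½−1|]
(y ↔ x) ∨ y = i ∨ i = i
y ∨ ((y ↔ x) ∨ y) = i ∨ i = i
In Kleene's strong three-valued logic K3: y ↔ x = i ↔ 1 = i
(y ↔ x) ∨ y = i ∨ i = i
y ∨ ((y ↔ x) ∨ y) = i ∨ i = i

i; i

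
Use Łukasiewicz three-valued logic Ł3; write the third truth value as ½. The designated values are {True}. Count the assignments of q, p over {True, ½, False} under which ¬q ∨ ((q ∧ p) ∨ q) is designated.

6

Of the 9 assignments, 6 give a value in {True}.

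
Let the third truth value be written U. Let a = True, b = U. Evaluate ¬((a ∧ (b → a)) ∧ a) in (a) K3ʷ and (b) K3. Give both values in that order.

In K3ʷ: b → a = U → True = U  [any arg is the third value ⇒ result is the third value]
a ∧ (b → a) = True ∧ U = U
(a ∧ (b → a)) ∧ a = U ∧ True = U
¬((a ∧ (b → a)) ∧ a) = ¬U = U
In K3: b → a = U → True = True
a ∧ (b → a) = True ∧ True = True
(a ∧ (b → a)) ∧ a = True ∧ True = True
¬((a ∧ (b → a)) ∧ a) = ¬True = False
They differ because K3ʷ and K3 treat U differently under the binary connectives.

U; False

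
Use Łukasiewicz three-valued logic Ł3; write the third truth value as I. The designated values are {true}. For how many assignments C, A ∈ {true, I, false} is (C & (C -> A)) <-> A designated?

5

Of the 9 assignments, 5 give a value in {true}.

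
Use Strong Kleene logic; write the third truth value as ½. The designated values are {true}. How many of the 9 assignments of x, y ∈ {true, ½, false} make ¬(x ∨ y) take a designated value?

Designated under: (x=false, y=false).

1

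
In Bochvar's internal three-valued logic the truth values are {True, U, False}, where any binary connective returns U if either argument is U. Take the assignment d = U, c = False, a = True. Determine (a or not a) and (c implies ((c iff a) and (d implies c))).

U

not a = not True = False
a or not a = True or False = True
c iff a = False iff True = False
d implies c = U implies False = U  [any arg is the third value ⇒ result is the third value]
(c iff a) and (d implies c) = False and U = U
c implies ((c iff a) and (d implies c)) = False implies U = U
(a or not a) and (c implies ((c iff a) and (d implies c))) = True and U = U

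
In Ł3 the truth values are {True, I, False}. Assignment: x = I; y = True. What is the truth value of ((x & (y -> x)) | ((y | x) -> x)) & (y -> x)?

I

y -> x = True -> I = I  [min(1, 1−1+½)]
x & (y -> x) = I & I = I
y | x = True | I = True
(y | x) -> x = True -> I = I
(x & (y -> x)) | ((y | x) -> x) = I | I = I
y -> x = True -> I = I
((x & (y -> x)) | ((y | x) -> x)) & (y -> x) = I & I = I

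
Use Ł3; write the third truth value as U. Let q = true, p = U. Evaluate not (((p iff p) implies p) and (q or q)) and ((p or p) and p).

p iff p = U iff U = true  [1 − |½−½|]
(p iff p) implies p = true implies U = U
q or q = true or true = true
((p iff p) implies p) and (q or q) = U and true = U
not (((p iff p) implies p) and (q or q)) = not U = U
p or p = U or U = U
(p or p) and p = U and U = U
not (((p iff p) implies p) and (q or q)) and ((p or p) and p) = U and U = U

U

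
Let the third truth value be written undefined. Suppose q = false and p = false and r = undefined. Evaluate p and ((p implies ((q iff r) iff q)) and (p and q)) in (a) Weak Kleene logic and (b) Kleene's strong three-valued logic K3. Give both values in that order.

In Weak Kleene logic: q iff r = false iff undefined = undefined
(q iff r) iff q = undefined iff false = undefined
p implies ((q iff r) iff q) = false implies undefined = undefined  [any arg is the third value ⇒ result is the third value]
p and q = false and false = false
(p implies ((q iff r) iff q)) and (p and q) = undefined and false = undefined
p and ((p implies ((q iff r) iff q)) and (p and q)) = false and undefined = undefined
In Kleene's strong three-valued logic K3: q iff r = false iff undefined = undefined
(q iff r) iff q = undefined iff false = undefined
p implies ((q iff r) iff q) = false implies undefined = true
p and q = false and false = false
(p implies ((q iff r) iff q)) and (p and q) = true and false = false
p and ((p implies ((q iff r) iff q)) and (p and q)) = false and false = false
They differ because Weak Kleene logic and Kleene's strong three-valued logic K3 treat undefined differently under the binary connectives.

undefined; false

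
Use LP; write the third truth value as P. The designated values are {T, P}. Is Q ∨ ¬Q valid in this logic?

Every assignment of Q over {T, P, F} gives a value in {T, P}.
In particular, with Q=P: Q ∨ ¬Q = P.

Yes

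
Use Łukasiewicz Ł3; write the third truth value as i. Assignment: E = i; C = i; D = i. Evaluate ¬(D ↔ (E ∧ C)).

E ∧ C = i ∧ i = i
D ↔ (E ∧ C) = i ↔ i = ⊤
¬(D ↔ (E ∧ C)) = ¬⊤ = ⊥

⊥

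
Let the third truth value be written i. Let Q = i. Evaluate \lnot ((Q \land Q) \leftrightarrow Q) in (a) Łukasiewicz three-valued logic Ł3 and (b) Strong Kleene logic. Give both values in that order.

⊥; i

In Łukasiewicz three-valued logic Ł3: Q \land Q = i \land i = i
(Q \land Q) \leftrightarrow Q = i \leftrightarrow i = ⊤  [1 − |½−½|]
\lnot ((Q \land Q) \leftrightarrow Q) = \lnot ⊤ = ⊥
In Strong Kleene logic: Q \land Q = i \land i = i
(Q \land Q) \leftrightarrow Q = i \leftrightarrow i = i
\lnot ((Q \land Q) \leftrightarrow Q) = \lnot i = i
They differ because Łukasiewicz three-valued logic Ł3 and Strong Kleene logic treat i differently under implication.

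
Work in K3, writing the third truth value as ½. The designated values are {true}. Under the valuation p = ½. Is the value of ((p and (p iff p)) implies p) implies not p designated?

No

p iff p = ½ iff ½ = ½
p and (p iff p) = ½ and ½ = ½
(p and (p iff p)) implies p = ½ implies ½ = ½
not p = not ½ = ½
((p and (p iff p)) implies p) implies not p = ½ implies ½ = ½
½ ∉ {true}.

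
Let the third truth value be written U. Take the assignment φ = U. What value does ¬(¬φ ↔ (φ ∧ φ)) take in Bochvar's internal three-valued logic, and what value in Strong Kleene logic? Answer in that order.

In Bochvar's internal three-valued logic: ¬φ = ¬U = U
φ ∧ φ = U ∧ U = U
¬φ ↔ (φ ∧ φ) = U ↔ U = U
¬(¬φ ↔ (φ ∧ φ)) = ¬U = U
In Strong Kleene logic: ¬φ = ¬U = U
φ ∧ φ = U ∧ U = U
¬φ ↔ (φ ∧ φ) = U ↔ U = U
¬(¬φ ↔ (φ ∧ φ)) = ¬U = U

U; U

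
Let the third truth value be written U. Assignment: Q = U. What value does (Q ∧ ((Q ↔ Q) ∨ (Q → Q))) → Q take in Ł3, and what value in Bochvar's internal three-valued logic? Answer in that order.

⊤; U

In Ł3: Q ↔ Q = U ↔ U = ⊤  [1 − |½−½|]
Q → Q = U → U = ⊤
(Q ↔ Q) ∨ (Q → Q) = ⊤ ∨ ⊤ = ⊤
Q ∧ ((Q ↔ Q) ∨ (Q → Q)) = U ∧ ⊤ = U
(Q ∧ ((Q ↔ Q) ∨ (Q → Q))) → Q = U → U = ⊤
In Bochvar's internal three-valued logic: Q ↔ Q = U ↔ U = U
Q → Q = U → U = U  [any arg is the third value ⇒ result is the third value]
(Q ↔ Q) ∨ (Q → Q) = U ∨ U = U
Q ∧ ((Q ↔ Q) ∨ (Q → Q)) = U ∧ U = U
(Q ∧ ((Q ↔ Q) ∨ (Q → Q))) → Q = U → U = U
They differ because Ł3 and Bochvar's internal three-valued logic treat U differently under the binary connectives.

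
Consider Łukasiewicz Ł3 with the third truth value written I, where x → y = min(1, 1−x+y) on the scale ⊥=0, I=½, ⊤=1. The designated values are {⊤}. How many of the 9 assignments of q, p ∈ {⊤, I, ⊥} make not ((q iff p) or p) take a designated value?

1

Designated under: (q=⊤, p=⊥).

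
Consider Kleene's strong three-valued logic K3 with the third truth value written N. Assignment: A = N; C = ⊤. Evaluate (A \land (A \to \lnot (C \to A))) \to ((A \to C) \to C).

C \to A = ⊤ \to N = N  [\lnot ⊤ \lor N]
\lnot (C \to A) = \lnot N = N
A \to \lnot (C \to A) = N \to N = N
A \land (A \to \lnot (C \to A)) = N \land N = N
A \to C = N \to ⊤ = ⊤
(A \to C) \to C = ⊤ \to ⊤ = ⊤
(A \land (A \to \lnot (C \to A))) \to ((A \to C) \to C) = N \to ⊤ = ⊤

⊤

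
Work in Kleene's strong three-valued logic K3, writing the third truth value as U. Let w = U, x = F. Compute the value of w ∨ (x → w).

T

x → w = F → U = T  [¬F ∨ U]
w ∨ (x → w) = U ∨ T = T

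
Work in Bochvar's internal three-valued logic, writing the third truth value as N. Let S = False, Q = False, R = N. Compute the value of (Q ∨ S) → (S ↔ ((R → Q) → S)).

Q ∨ S = False ∨ False = False
R → Q = N → False = N
(R → Q) → S = N → False = N
S ↔ ((R → Q) → S) = False ↔ N = N
(Q ∨ S) → (S ↔ ((R → Q) → S)) = False → N = N

N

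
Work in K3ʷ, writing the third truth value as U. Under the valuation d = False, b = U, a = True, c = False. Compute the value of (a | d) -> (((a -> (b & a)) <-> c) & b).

a | d = True | False = True
b & a = U & True = U
a -> (b & a) = True -> U = U
(a -> (b & a)) <-> c = U <-> False = U
((a -> (b & a)) <-> c) & b = U & U = U
(a | d) -> (((a -> (b & a)) <-> c) & b) = True -> U = U

U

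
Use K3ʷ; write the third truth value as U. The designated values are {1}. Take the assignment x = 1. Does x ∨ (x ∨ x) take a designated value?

Yes

x ∨ x = 1 ∨ 1 = 1
x ∨ (x ∨ x) = 1 ∨ 1 = 1
1 ∈ {1}.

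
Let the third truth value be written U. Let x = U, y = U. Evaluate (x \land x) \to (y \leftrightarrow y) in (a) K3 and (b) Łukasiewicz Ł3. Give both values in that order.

U; True

In K3: x \land x = U \land U = U
y \leftrightarrow y = U \leftrightarrow U = U
(x \land x) \to (y \leftrightarrow y) = U \to U = U
In Łukasiewicz Ł3: x \land x = U \land U = U
y \leftrightarrow y = U \leftrightarrow U = True  [1 − |½−½|]
(x \land x) \to (y \leftrightarrow y) = U \to True = True
They differ because K3 and Łukasiewicz Ł3 treat U differently under implication.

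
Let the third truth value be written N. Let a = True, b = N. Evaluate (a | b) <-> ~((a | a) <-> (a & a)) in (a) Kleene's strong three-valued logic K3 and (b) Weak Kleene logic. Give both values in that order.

In Kleene's strong three-valued logic K3: a | b = True | N = True
a | a = True | True = True
a & a = True & True = True
(a | a) <-> (a & a) = True <-> True = True
~((a | a) <-> (a & a)) = ~True = False
(a | b) <-> ~((a | a) <-> (a & a)) = True <-> False = False
In Weak Kleene logic: a | b = True | N = N
a | a = True | True = True
a & a = True & True = True
(a | a) <-> (a & a) = True <-> True = True
~((a | a) <-> (a & a)) = ~True = False
(a | b) <-> ~((a | a) <-> (a & a)) = N <-> False = N
They differ because Kleene's strong three-valued logic K3 and Weak Kleene logic treat N differently under the binary connectives.

False; N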